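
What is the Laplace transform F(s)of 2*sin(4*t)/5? 8/(5*(s^2 + 16))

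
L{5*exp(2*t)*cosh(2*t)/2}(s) 5*(s - 2)/(2*s*(s - 4))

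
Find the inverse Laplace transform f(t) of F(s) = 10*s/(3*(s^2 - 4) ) 10*cosh(2*t) /3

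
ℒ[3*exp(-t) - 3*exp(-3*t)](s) 3/(s+1) - 3/(s+3) 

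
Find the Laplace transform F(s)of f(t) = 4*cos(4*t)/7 4*s/(7*(s^2 + 16))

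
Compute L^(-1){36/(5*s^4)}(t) 6*t^3/5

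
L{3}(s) 3/s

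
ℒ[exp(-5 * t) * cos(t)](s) (s+5)/((s+5)^2+1)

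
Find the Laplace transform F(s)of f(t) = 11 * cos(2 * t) 11 * s/(s^2 + 4)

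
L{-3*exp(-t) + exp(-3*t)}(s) 1/(s + 3) - 3/(s + 1)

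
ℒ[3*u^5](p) 360/p^6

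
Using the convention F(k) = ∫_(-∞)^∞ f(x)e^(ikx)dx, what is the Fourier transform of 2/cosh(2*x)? pi/cosh(pi*k/4)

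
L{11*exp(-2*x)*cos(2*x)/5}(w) 11*(w + 2)/(5*((w + 2)^2 + 4))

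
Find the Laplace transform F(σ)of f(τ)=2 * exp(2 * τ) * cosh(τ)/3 2 * (σ - 2)/(3 * ((σ - 2)^2 - 1))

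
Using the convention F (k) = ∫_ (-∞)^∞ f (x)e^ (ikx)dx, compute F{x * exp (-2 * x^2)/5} sqrt (2) * I * sqrt (pi) * k * exp (-k^2/8)/40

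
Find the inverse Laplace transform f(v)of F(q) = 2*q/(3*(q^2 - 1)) 2*cosh(v)/3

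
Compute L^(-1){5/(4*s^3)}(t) 5*t^2/8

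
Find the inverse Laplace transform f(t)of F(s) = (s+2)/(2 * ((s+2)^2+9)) exp(-2 * t) * cos(3 * t)/2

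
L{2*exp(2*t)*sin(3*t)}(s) 6/((s - 2)^2+9)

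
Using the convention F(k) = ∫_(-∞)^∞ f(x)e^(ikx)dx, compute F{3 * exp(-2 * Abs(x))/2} 6/(k^2 + 4)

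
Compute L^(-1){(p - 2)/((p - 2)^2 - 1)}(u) exp(2*u)*cosh(u)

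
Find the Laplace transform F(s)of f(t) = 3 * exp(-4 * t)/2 3/(2 * (s+4))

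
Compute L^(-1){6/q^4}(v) v^3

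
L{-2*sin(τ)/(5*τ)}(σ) -2*atan(1/σ)/5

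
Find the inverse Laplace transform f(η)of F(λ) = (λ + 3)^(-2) η * exp(-3 * η)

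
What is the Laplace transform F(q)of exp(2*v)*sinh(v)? 1/((q - 2)^2-1)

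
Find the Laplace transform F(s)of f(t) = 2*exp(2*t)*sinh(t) 2/((s - 2)^2 - 1)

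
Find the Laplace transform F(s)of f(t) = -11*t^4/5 -264/(5*s^5)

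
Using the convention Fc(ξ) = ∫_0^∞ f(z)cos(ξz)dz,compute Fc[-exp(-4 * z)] -4/(ξ^2 + 16)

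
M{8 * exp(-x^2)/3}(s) 4 * gamma(s/2)/3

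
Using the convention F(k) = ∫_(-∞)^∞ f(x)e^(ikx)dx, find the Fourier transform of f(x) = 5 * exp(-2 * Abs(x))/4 5/(k^2 + 4)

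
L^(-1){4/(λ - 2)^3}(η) 2*η^2*exp(2*η)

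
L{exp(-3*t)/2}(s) 1/(2*(s + 3))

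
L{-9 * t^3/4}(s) -27/(2 * s^4)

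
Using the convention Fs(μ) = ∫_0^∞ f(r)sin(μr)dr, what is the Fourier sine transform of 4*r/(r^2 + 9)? 2*pi*exp(-3*μ)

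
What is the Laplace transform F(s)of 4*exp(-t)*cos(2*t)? 4*(s + 1)/((s + 1)^2 + 4)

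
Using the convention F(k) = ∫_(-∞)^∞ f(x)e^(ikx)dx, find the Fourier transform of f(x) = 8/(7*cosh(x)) 8*pi/(7*cosh(pi*k/2))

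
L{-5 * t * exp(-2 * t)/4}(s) -5/(4 * (s + 2)^2)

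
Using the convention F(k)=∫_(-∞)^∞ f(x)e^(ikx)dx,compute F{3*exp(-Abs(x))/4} 3/(2*(k^2 + 1))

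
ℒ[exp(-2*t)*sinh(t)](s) 1/((s + 2)^2 - 1)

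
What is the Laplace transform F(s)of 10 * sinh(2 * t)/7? 20/(7 * (s^2 - 4))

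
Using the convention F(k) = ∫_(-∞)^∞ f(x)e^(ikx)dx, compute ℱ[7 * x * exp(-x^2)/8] 7 * I * sqrt(pi) * k * exp(-k^2/4)/16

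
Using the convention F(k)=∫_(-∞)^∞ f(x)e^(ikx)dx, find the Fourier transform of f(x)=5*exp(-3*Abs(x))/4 15/(2*(k^2+9))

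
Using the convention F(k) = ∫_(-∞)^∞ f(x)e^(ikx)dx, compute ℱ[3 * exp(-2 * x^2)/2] 3 * sqrt(2) * sqrt(pi) * exp(-k^2/8)/4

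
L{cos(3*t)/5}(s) s/(5*(s^2 + 9))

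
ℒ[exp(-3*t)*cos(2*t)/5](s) (s + 3)/(5*((s + 3)^2 + 4))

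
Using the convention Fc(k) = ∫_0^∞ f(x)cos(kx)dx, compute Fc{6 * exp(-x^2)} 3 * sqrt(pi) * exp(-k^2/4)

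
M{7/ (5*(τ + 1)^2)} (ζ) -7*pi*(ζ - 1)/ (5*sin (pi*ζ))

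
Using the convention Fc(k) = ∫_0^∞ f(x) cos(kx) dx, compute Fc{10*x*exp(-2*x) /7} 10*(4 - k^2) /(7*(k^2 + 4) ^2) 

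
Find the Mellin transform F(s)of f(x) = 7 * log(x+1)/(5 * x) -7 * pi * csc(pi * s)/(5 * s - 5)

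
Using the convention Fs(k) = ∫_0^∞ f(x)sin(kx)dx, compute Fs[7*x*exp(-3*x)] 42*k/(k^2 + 9)^2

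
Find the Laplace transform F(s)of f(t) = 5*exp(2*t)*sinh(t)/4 5/(4*((s - 2)^2 - 1))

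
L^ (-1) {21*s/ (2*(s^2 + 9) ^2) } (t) 7*t*sin (3*t) /4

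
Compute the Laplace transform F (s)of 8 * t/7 8/ (7 * s^2)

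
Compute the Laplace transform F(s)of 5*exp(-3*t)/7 5/(7*(s + 3))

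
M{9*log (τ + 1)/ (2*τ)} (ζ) -9*pi*csc (pi*ζ)/ (2*ζ - 2)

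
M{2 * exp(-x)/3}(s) 2 * gamma(s)/3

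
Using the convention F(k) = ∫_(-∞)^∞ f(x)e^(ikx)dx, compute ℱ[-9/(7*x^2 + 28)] -9*pi*exp(-2*Abs(k))/14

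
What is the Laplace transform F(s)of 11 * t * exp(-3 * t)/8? 11/(8 * (s + 3)^2)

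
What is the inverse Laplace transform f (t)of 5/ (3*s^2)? 5*t/3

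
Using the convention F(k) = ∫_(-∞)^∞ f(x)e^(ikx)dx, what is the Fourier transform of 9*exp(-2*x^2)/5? 9*sqrt(2)*sqrt(pi)*exp(-k^2/8)/10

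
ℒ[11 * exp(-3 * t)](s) 11/(s + 3)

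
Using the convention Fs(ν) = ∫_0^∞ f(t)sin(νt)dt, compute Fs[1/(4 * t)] pi/8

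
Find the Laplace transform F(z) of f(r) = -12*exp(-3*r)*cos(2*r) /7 12*(-z - 3) /(7*((z+3) ^2+4) ) 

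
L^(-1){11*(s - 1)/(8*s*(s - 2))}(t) 11*exp(t)*cosh(t)/8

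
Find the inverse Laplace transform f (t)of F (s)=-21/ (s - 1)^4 -7 * t^3 * exp (t)/2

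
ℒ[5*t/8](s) 5/(8*s^2)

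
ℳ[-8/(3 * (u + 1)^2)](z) 8 * pi * (z - 1)/(3 * sin(pi * z))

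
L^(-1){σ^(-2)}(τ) τ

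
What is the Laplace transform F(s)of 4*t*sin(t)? 8*s/(s^2 + 1)^2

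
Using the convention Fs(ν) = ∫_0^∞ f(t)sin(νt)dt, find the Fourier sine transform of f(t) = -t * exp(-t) -2 * ν/(ν^2 + 1)^2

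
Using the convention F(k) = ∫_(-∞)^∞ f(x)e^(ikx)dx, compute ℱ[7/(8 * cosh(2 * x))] 7 * pi/(16 * cosh(pi * k/4))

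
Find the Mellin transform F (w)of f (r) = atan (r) -pi * sec (pi * w/2)/ (2 * w)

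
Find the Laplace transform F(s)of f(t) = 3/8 3/(8*s)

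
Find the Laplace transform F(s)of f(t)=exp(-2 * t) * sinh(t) 1/((s + 2)^2 - 1)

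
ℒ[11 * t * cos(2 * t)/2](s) 11 * (s^2-4)/(2 * (s^2 + 4)^2)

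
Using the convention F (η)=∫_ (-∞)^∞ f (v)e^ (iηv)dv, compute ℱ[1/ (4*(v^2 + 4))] pi*exp (-2*Abs (η))/8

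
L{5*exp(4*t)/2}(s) 5/(2*(s - 4))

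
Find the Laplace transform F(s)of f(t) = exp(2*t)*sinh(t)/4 1/(4*((s - 2)^2 - 1))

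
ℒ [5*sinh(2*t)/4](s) 5/(2*(s^2 - 4))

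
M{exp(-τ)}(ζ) gamma(ζ)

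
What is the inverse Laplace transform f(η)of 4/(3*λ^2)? 4*η/3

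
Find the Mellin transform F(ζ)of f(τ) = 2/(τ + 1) 2*pi*csc(pi*ζ)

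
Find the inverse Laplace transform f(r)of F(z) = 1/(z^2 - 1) sinh(r)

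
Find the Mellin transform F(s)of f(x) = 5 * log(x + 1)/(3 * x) -5 * pi * csc(pi * s)/(3 * s - 3)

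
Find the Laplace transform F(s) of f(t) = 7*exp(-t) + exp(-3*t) 7/(s + 1) + 1/(s + 3) 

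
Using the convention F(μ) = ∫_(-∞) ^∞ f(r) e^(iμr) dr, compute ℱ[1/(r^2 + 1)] pi*exp(-Abs(μ) ) 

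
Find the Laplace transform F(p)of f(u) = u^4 24/p^5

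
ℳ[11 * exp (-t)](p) 11 * gamma (p)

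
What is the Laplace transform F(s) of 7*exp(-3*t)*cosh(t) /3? 7*(s+3) /(3*((s+3) ^2-1) ) 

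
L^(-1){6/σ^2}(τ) 6*τ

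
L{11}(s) 11/s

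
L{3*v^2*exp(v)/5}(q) 6/(5*(q - 1)^3)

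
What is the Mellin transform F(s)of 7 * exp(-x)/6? 7 * gamma(s)/6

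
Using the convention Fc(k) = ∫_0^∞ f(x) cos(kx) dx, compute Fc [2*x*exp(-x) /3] 2*(1 - k^2) /(3*(k^2 + 1) ^2) 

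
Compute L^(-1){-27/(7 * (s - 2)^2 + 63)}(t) -9 * exp(2 * t) * sin(3 * t)/7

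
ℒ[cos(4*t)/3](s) s/(3*(s^2+16))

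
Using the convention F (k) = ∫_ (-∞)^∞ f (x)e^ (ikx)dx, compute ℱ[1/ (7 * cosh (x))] pi/ (7 * cosh (pi * k/2))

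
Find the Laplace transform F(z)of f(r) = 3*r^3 18/z^4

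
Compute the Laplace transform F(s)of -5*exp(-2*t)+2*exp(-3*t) 2/(s+3)-5/(s+2)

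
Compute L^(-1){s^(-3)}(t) t^2/2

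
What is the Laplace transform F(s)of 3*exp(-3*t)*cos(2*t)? 3*(s + 3)/((s + 3)^2 + 4)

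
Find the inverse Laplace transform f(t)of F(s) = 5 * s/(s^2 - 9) 5 * cosh(3 * t)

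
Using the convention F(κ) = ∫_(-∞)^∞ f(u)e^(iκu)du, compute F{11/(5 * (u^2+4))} 11 * pi * exp(-2 * Abs(κ))/10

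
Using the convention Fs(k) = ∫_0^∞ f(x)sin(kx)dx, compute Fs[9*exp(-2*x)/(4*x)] 9*atan(k/2)/4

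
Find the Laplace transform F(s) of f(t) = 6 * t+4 6/s^2+4/s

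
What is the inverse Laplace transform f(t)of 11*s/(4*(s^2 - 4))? 11*cosh(2*t)/4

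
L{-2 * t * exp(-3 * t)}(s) -2/(s + 3)^2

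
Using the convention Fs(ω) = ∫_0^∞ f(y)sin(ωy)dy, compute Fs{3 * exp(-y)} 3 * ω/(ω^2 + 1)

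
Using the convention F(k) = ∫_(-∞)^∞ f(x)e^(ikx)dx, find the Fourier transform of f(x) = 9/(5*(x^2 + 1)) 9*pi*exp(-Abs(k))/5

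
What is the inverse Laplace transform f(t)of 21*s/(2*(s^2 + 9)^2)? 7*t*sin(3*t)/4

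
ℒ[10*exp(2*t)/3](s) 10/(3*(s - 2))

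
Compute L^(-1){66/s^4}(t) 11*t^3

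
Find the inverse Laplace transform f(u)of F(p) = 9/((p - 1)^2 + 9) 3*exp(u)*sin(3*u)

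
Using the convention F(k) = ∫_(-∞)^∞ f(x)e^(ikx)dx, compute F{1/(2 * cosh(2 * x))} pi/(4 * cosh(pi * k/4))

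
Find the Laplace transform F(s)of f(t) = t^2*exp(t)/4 1/(2*(s - 1)^3)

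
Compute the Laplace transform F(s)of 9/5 9/(5 * s)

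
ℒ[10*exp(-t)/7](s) 10/(7*(s + 1))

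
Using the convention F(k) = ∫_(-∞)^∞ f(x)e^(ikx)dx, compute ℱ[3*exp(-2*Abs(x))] 12/(k^2 + 4)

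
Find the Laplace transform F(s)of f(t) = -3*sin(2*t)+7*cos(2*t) 7*s/(s^2+4) - 6/(s^2+4)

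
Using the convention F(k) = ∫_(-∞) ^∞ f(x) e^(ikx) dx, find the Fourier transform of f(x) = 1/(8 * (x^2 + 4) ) pi * exp(-2 * Abs(k) ) /16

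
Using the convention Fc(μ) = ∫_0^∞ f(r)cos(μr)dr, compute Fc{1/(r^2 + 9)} pi * exp(-3 * μ)/6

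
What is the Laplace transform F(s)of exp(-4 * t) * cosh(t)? (s + 4)/((s + 4)^2 - 1)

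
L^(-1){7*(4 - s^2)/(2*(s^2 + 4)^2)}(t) -7*t*cos(2*t)/2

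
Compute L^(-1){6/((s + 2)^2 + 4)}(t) 3 * exp(-2 * t) * sin(2 * t)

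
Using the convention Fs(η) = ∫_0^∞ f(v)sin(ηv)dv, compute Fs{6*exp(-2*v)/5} 6*η/(5*(η^2+4))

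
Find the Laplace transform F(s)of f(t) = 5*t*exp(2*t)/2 5/(2*(s - 2)^2)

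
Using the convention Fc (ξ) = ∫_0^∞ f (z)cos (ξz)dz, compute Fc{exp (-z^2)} sqrt (pi)*exp (-ξ^2/4)/2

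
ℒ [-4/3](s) -4/(3*s)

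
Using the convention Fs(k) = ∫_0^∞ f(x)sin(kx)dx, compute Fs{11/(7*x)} 11*pi/14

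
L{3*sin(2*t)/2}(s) 3/(s^2 + 4)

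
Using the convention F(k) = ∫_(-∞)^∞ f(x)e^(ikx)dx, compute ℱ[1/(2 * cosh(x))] pi/(2 * cosh(pi * k/2))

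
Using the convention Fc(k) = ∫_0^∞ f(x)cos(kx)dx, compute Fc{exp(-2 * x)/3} 2/(3 * (k^2 + 4))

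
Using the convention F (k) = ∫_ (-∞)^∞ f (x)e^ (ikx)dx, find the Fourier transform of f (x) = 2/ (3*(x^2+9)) 2*pi*exp (-3*Abs (k))/9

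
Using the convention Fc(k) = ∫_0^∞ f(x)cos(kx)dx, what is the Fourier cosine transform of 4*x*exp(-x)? 4*(1 - k^2)/(k^2 + 1)^2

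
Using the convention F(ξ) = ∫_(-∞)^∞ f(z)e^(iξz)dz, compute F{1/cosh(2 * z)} pi/(2 * cosh(pi * ξ/4))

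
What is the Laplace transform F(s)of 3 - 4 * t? 3/s - 4/s^2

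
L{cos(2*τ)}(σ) σ/(σ^2+4)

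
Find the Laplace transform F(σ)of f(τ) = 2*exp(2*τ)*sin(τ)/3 2/(3*((σ - 2)^2 + 1))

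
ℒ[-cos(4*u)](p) -p/(p^2 + 16)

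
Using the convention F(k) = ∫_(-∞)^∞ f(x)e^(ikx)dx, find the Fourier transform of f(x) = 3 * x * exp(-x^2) 3 * I * sqrt(pi) * k * exp(-k^2/4)/2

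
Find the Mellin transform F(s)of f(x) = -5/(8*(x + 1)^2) 5*pi*(s - 1)/(8*sin(pi*s))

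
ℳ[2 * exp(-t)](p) 2 * gamma(p) 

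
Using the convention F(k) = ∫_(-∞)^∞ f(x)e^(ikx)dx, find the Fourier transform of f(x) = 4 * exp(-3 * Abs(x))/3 8/(k^2 + 9)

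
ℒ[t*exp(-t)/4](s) 1/(4*(s+1)^2)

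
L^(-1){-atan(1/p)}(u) -sin(u)/u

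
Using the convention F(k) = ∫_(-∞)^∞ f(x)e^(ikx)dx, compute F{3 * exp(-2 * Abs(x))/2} 6/(k^2 + 4)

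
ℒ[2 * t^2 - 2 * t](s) 4/s^3 - 2/s^2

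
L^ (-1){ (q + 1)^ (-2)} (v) v * exp (-v)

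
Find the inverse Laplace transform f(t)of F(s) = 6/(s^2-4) 3*sinh(2*t)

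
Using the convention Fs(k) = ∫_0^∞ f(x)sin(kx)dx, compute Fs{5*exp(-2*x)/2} 5*k/(2*(k^2 + 4))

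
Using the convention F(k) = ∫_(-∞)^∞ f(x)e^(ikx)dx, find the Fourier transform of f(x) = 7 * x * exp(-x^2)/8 7 * I * sqrt(pi) * k * exp(-k^2/4)/16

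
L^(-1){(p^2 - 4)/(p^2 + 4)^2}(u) u * cos(2 * u)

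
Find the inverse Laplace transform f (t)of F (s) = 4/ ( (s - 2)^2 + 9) 4 * exp (2 * t) * sin (3 * t)/3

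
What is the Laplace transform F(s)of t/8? 1/(8*s^2)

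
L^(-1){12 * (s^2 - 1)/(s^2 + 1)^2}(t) 12 * t * cos(t)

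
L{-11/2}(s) -11/(2 * s)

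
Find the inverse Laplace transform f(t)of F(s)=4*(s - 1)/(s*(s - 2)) 4*exp(t)*cosh(t)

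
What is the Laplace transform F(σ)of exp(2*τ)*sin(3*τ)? 3/((σ - 2)^2 + 9)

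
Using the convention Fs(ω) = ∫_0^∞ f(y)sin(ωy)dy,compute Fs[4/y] 2*pi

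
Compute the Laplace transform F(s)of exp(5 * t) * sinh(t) 1/((s - 5)^2 - 1)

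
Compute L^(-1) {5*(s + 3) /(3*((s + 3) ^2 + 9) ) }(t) 5*exp(-3*t)*cos(3*t) /3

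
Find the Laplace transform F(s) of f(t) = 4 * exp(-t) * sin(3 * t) 12/((s + 1) ^2 + 9) 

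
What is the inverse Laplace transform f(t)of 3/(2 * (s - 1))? 3 * exp(t)/2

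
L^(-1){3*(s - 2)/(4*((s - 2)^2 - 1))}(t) 3*exp(2*t)*cosh(t)/4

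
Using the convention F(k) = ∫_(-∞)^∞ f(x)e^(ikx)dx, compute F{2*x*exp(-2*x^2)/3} sqrt(2)*I*sqrt(pi)*k*exp(-k^2/8)/12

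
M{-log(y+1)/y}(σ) pi*csc(pi*σ)/(σ - 1)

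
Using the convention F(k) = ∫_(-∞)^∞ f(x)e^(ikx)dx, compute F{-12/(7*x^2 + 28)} -6*pi*exp(-2*Abs(k))/7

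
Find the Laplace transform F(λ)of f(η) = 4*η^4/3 32/λ^5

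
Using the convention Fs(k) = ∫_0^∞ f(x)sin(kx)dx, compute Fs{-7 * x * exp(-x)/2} -7 * k/(k^2 + 1)^2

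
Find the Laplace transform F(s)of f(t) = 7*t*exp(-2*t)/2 7/(2*(s+2)^2)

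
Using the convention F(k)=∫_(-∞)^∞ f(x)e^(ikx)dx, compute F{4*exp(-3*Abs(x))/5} 24/(5*(k^2 + 9))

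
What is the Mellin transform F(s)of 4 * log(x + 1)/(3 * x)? -4 * pi * csc(pi * s)/(3 * s - 3)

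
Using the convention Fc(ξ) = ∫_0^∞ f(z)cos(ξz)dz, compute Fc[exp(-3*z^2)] sqrt(3)*sqrt(pi)*exp(-ξ^2/12)/6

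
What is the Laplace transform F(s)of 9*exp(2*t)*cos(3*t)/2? 9*(s - 2)/(2*((s - 2)^2 + 9))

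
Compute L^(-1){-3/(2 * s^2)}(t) -3 * t/2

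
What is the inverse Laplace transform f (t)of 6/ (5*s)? 6/5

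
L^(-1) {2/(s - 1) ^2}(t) 2*t*exp(t) 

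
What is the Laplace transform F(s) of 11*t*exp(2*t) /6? 11/(6*(s - 2) ^2) 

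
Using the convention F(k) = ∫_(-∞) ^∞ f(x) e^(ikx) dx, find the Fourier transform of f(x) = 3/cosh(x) 3 * pi/cosh(pi * k/2) 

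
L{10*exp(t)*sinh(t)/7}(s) 10/(7*s*(s - 2))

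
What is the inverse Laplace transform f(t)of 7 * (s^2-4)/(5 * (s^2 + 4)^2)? 7 * t * cos(2 * t)/5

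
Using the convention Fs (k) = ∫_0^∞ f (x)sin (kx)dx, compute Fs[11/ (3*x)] 11*pi/6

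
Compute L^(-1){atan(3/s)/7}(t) sin(3*t)/(7*t)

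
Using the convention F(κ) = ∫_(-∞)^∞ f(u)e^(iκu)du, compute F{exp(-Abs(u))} 2/(κ^2 + 1)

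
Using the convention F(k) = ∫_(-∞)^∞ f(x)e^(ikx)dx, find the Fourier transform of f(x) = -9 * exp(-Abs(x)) -18/(k^2 + 1)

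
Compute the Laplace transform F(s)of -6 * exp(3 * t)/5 -6/(5 * s - 15)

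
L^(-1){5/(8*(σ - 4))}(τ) 5*exp(4*τ)/8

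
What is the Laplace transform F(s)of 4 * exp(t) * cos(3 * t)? 4 * (s - 1)/((s - 1)^2+9)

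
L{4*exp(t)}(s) 4/(s - 1)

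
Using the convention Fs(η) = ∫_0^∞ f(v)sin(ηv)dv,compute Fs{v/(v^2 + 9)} pi * exp(-3 * η)/2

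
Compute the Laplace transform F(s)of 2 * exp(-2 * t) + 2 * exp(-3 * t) 2/(s + 2) + 2/(s + 3)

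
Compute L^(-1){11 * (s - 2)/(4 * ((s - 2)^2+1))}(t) 11 * exp(2 * t) * cos(t)/4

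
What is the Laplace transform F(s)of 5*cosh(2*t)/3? 5*s/(3*(s^2 - 4))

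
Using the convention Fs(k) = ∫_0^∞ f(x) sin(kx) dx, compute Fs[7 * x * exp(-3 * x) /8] 21 * k/(4 * (k^2+9) ^2) 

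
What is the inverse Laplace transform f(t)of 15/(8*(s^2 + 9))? 5*sin(3*t)/8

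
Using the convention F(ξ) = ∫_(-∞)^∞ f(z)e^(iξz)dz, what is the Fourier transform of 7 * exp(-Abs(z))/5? 14/(5 * (ξ^2 + 1))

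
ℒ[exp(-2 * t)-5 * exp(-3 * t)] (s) 1/(s + 2)-5/(s + 3)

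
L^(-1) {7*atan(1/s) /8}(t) 7*sin(t) /(8*t) 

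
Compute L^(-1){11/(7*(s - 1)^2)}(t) 11*t*exp(t)/7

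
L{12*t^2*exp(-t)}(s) 24/(s+1)^3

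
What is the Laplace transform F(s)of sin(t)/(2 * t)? atan(1/s)/2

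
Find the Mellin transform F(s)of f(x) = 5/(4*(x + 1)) 5*pi*csc(pi*s)/4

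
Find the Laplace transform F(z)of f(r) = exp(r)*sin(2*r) 2/((z - 1)^2 + 4)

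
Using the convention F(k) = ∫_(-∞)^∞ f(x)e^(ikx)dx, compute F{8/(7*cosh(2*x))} 4*pi/(7*cosh(pi*k/4))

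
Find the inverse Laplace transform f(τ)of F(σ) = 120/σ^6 τ^5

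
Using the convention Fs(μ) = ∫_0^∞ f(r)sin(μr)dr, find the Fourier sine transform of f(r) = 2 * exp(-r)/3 2 * μ/(3 * (μ^2 + 1))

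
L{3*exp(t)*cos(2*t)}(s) 3*(s - 1)/((s - 1)^2 + 4)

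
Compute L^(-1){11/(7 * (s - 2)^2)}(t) 11 * t * exp(2 * t)/7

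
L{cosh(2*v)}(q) q/(q^2-4)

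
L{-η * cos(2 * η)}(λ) (4 - λ^2)/(λ^2 + 4)^2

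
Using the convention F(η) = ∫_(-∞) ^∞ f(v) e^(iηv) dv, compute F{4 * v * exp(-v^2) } 2 * I * sqrt(pi) * η * exp(-η^2/4) 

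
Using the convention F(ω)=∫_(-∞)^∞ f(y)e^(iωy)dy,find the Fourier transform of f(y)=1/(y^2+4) pi * exp(-2 * Abs(ω))/2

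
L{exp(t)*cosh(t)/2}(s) (s - 1)/(2*s*(s - 2))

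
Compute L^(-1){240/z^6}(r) 2*r^5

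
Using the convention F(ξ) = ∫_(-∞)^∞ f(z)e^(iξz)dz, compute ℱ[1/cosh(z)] pi/cosh(pi*ξ/2)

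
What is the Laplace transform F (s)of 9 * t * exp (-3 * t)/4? 9/ (4 * (s + 3)^2)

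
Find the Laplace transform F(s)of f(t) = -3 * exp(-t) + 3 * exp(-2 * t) 3/(s + 2) - 3/(s + 1)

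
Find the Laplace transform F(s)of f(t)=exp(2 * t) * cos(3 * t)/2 (s - 2)/(2 * ((s - 2)^2 + 9))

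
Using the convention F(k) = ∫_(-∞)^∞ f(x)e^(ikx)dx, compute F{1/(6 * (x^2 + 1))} pi * exp(-Abs(k))/6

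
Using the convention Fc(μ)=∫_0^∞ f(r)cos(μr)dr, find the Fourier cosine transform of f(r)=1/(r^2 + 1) pi*exp(-μ)/2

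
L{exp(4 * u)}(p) 1/(p - 4)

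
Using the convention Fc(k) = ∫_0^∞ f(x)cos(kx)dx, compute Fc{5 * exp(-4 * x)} 20/(k^2 + 16)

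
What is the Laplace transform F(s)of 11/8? 11/(8*s)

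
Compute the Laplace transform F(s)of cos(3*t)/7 s/(7*(s^2 + 9))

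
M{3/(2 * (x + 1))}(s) 3 * pi * csc(pi * s)/2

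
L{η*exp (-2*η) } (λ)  (λ + 2) ^ (-2) 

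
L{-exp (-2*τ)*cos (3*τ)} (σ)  (-σ - 2)/ ( (σ + 2)^2 + 9)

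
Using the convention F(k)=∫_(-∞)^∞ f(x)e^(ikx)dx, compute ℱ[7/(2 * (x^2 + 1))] 7 * pi * exp(-Abs(k))/2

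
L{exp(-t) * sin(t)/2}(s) 1/(2 * ((s + 1)^2 + 1))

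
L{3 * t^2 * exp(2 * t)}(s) 6/(s - 2)^3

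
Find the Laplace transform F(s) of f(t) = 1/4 1/(4 * s) 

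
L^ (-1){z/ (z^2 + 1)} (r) cos (r)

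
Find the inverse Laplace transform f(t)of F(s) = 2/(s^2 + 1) 2*sin(t)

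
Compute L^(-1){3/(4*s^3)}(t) 3*t^2/8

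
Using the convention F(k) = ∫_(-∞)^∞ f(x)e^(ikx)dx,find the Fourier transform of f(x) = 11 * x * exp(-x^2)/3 11 * I * sqrt(pi) * k * exp(-k^2/4)/6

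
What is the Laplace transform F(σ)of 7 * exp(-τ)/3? 7/(3 * (σ + 1))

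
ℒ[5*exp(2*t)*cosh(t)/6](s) 5*(s - 2)/(6*((s - 2)^2 - 1))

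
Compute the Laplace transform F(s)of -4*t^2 -8/s^3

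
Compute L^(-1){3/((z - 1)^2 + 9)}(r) exp(r)*sin(3*r)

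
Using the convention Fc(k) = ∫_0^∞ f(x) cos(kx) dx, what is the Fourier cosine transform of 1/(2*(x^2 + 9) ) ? pi*exp(-3*k) /12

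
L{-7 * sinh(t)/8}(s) -7/(8 * s^2 - 8)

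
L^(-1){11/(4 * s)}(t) 11/4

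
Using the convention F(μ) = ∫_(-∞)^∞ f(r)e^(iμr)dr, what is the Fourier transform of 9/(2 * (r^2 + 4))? 9 * pi * exp(-2 * Abs(μ))/4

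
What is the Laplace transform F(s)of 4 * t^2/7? 8/(7 * s^3)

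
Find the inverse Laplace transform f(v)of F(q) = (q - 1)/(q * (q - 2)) exp(v) * cosh(v)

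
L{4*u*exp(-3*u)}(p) 4/(p + 3)^2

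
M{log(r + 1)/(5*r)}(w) -pi*csc(pi*w)/(5*w - 5)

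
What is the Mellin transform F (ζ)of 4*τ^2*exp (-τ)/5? 4*gamma (ζ + 2)/5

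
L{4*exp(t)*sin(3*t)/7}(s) 12/(7*((s - 1)^2+9))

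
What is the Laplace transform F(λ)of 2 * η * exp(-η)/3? 2/(3 * (λ+1)^2)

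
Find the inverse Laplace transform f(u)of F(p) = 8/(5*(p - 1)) 8*exp(u)/5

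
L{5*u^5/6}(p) 100/p^6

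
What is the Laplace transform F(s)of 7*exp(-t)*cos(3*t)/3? 7*(s + 1)/(3*((s + 1)^2 + 9))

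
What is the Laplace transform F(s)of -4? -4/s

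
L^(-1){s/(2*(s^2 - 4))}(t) cosh(2*t)/2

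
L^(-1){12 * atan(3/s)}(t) 12 * sin(3 * t)/t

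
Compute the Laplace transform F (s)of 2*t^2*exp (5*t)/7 4/ (7*(s - 5)^3)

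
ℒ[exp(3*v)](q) 1/(q - 3)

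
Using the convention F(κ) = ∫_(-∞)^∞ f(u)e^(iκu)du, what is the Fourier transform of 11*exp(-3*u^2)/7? 11*sqrt(3)*sqrt(pi)*exp(-κ^2/12)/21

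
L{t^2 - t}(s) 2/s^3 - 1/s^2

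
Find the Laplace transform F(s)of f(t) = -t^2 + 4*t 4/s^2 - 2/s^3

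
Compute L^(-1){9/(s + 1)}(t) 9 * exp(-t)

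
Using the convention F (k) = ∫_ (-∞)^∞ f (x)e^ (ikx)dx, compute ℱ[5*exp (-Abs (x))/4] 5/ (2*(k^2 + 1))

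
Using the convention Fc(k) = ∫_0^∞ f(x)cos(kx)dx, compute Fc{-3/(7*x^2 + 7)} -3*pi*exp(-k)/14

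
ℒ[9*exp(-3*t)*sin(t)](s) 9/((s + 3)^2 + 1)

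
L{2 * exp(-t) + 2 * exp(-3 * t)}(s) 2/(s + 1) + 2/(s + 3)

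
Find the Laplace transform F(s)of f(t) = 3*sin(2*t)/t 3*atan(2/s)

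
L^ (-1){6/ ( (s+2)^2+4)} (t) 3 * exp (-2 * t) * sin (2 * t)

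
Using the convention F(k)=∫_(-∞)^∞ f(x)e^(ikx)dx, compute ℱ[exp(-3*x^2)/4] sqrt(3)*sqrt(pi)*exp(-k^2/12)/12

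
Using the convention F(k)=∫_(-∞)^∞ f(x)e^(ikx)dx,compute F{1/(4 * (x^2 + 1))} pi * exp(-Abs(k))/4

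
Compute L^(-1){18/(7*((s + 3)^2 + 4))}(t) 9*exp(-3*t)*sin(2*t)/7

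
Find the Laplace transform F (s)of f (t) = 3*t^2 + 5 6/s^3 + 5/s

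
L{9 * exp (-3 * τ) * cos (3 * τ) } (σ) 9 * (σ+3) / ( (σ+3) ^2+9) 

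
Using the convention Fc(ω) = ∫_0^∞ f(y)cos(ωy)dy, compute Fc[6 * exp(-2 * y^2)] 3 * sqrt(2) * sqrt(pi) * exp(-ω^2/8)/2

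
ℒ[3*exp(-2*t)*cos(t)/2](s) 3*(s + 2)/(2*((s + 2)^2 + 1))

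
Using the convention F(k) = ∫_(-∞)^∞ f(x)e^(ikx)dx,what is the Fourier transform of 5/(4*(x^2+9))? 5*pi*exp(-3*Abs(k))/12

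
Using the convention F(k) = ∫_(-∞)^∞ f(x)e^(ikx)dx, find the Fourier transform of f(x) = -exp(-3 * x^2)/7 -sqrt(3) * sqrt(pi) * exp(-k^2/12)/21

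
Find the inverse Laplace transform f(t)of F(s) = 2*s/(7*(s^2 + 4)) 2*cos(2*t)/7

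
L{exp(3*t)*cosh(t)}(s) (s - 3)/((s - 3)^2 - 1)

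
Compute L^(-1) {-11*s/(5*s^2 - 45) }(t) -11*cosh(3*t) /5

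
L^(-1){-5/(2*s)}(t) -5/2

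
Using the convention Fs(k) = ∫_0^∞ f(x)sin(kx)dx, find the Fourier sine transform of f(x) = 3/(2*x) 3*pi/4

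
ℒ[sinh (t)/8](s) 1/ (8 * (s^2-1))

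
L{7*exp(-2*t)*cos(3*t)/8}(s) 7*(s + 2)/(8*((s + 2)^2 + 9))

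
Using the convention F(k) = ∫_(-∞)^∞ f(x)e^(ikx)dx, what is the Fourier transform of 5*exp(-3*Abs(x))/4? 15/(2*(k^2 + 9))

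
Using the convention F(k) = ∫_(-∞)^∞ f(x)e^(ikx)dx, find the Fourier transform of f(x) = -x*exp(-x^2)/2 -I*sqrt(pi)*k*exp(-k^2/4)/4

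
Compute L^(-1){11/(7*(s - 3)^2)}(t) 11*t*exp(3*t)/7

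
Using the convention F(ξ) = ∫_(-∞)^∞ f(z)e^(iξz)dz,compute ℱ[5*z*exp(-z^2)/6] 5*I*sqrt(pi)*ξ*exp(-ξ^2/4)/12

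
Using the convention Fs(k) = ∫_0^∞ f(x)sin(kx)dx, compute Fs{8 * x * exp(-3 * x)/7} 48 * k/(7 * (k^2 + 9)^2)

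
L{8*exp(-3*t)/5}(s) 8/(5*(s + 3))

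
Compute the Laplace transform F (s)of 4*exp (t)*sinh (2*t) 8/ ( (s - 1)^2 - 4)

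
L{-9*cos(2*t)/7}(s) -9*s/(7*s^2+28)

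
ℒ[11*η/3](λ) 11/(3*λ^2)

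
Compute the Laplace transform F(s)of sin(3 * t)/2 3/(2 * (s^2+9))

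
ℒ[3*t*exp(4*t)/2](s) 3/(2*(s - 4)^2)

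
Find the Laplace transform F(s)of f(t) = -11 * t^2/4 -11/(2 * s^3)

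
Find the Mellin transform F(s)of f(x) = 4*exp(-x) 4*gamma(s)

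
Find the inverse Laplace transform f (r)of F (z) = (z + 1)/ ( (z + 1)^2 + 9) exp (-r)*cos (3*r)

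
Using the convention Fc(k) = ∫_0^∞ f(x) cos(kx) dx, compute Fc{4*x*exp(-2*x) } 4*(4 - k^2) /(k^2 + 4) ^2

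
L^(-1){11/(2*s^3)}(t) 11*t^2/4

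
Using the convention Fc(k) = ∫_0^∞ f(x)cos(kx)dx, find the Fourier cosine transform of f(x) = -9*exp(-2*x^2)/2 -9*sqrt(2)*sqrt(pi)*exp(-k^2/8)/8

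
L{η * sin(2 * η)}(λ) 4 * λ/(λ^2+4)^2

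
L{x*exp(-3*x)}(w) (w+3)^(-2)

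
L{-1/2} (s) -1/ (2*s)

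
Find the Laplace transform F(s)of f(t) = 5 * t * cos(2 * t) 5 * (s^2-4)/(s^2 + 4)^2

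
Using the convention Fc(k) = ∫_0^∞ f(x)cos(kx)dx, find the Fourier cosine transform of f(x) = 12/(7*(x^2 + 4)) 3*pi*exp(-2*k)/7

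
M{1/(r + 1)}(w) pi*csc(pi*w)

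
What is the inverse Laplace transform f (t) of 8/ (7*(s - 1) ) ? 8*exp (t) /7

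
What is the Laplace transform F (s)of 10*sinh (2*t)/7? 20/ (7*(s^2 - 4))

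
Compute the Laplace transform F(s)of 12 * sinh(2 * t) 24/(s^2 - 4)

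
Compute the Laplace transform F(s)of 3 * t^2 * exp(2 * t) 6/(s - 2)^3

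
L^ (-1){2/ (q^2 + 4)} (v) sin (2*v)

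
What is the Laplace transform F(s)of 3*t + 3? 3/s^2 + 3/s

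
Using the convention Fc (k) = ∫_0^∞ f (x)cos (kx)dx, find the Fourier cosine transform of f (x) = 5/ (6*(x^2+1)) 5*pi*exp (-k)/12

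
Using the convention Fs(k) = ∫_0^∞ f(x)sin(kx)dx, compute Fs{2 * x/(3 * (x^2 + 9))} pi * exp(-3 * k)/3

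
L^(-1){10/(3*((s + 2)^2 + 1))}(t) 10*exp(-2*t)*sin(t)/3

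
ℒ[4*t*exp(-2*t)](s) 4/(s + 2)^2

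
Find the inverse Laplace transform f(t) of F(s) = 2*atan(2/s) 2*sin(2*t) /t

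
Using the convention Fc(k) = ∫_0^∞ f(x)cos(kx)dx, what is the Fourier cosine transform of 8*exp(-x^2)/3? 4*sqrt(pi)*exp(-k^2/4)/3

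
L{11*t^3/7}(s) 66/(7*s^4) 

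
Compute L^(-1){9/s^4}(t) 3*t^3/2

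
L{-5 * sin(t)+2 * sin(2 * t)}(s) 4/(s^2+4) - 5/(s^2+1)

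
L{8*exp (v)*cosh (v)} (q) 8*(q - 1)/ (q*(q - 2))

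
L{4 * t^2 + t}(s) 8/s^3 + s^(-2)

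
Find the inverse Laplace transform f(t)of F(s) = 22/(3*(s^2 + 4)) 11*sin(2*t)/3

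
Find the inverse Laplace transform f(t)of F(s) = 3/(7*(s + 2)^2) 3*t*exp(-2*t)/7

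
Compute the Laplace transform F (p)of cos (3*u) p/ (p^2+9)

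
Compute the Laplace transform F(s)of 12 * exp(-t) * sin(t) 12/((s+1)^2+1)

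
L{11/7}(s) 11/(7 * s)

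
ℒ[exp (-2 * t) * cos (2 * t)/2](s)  (s+2)/ (2 * ( (s+2)^2+4))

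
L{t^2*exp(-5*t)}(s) 2/(s + 5)^3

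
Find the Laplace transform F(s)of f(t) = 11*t 11/s^2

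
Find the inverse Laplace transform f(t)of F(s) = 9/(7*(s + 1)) 9*exp(-t)/7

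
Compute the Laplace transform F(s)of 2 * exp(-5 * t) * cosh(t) 2 * (s + 5)/((s + 5)^2 - 1)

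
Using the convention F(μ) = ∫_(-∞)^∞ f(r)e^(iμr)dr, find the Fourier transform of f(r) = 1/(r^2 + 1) pi*exp(-Abs(μ))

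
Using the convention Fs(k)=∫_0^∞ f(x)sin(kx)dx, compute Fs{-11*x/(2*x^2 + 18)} -11*pi*exp(-3*k)/4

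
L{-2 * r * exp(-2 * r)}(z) -2/(z + 2)^2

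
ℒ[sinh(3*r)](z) 3/(z^2 - 9) 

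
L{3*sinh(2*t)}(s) 6/(s^2 - 4)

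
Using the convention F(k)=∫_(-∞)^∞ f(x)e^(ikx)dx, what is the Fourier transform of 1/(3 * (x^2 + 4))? pi * exp(-2 * Abs(k))/6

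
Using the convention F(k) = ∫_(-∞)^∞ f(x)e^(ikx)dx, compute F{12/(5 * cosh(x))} 12 * pi/(5 * cosh(pi * k/2))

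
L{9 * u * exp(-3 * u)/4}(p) 9/(4 * (p + 3)^2)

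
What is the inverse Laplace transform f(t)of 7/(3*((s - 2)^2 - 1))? 7*exp(2*t)*sinh(t)/3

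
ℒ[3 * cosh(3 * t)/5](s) 3 * s/(5 * (s^2 - 9))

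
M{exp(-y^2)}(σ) gamma(σ/2)/2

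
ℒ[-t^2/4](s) -1/(2 * s^3) 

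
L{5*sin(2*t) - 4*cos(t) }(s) 10/(s^2 + 4) - 4*s/(s^2 + 1) 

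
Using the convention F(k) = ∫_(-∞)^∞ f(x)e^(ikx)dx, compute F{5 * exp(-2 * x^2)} 5 * sqrt(2) * sqrt(pi) * exp(-k^2/8)/2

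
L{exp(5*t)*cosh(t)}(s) (s - 5)/((s - 5)^2 - 1)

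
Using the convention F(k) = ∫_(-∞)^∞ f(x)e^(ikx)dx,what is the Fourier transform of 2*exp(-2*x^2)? sqrt(2)*sqrt(pi)*exp(-k^2/8)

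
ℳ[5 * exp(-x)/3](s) 5 * gamma(s)/3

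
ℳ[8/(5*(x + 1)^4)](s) 4*gamma(s)*gamma(4 - s)/15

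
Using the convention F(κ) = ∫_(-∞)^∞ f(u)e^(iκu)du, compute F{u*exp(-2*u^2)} sqrt(2)*I*sqrt(pi)*κ*exp(-κ^2/8)/8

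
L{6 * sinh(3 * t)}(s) 18/(s^2-9)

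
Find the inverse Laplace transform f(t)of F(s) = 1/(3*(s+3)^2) t*exp(-3*t)/3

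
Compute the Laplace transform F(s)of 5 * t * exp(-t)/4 5/(4 * (s+1)^2)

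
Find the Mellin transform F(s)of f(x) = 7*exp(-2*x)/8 7*gamma(s)/(8*2^s)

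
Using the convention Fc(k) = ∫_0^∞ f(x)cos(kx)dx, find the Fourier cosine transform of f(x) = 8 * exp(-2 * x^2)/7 2 * sqrt(2) * sqrt(pi) * exp(-k^2/8)/7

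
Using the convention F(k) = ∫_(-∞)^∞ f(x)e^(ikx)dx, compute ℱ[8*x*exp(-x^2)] 4*I*sqrt(pi)*k*exp(-k^2/4)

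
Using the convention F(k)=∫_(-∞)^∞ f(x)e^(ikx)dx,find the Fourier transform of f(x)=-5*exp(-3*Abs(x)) -30/(k^2 + 9)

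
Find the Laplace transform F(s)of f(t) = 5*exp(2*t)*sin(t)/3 5/(3*((s - 2)^2 + 1))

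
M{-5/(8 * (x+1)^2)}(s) 5 * pi * (s - 1)/(8 * sin(pi * s))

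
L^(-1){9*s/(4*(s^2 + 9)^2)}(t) 3*t*sin(3*t)/8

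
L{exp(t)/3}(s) 1/(3*(s - 1))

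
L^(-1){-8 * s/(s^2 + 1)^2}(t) -4 * t * sin(t)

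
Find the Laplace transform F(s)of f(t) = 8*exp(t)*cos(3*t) 8*(s - 1)/((s - 1)^2 + 9)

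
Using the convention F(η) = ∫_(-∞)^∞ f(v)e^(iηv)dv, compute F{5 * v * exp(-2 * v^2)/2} 5 * sqrt(2) * I * sqrt(pi) * η * exp(-η^2/8)/16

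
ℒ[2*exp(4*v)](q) 2/(q - 4)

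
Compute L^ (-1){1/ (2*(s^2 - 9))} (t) sinh (3*t)/6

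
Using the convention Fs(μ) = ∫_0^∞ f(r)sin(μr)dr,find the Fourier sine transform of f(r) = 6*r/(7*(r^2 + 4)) 3*pi*exp(-2*μ)/7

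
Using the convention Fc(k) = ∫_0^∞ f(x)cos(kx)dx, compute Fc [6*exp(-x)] 6/(k^2 + 1)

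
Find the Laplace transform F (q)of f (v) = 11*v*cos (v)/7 11*(q^2 - 1)/ (7*(q^2 + 1)^2)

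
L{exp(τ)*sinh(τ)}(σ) 1/(σ*(σ - 2))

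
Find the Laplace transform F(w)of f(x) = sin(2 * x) 2/(w^2+4)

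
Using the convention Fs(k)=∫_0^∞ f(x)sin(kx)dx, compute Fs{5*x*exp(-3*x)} 30*k/(k^2 + 9)^2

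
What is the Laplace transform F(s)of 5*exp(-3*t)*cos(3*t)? 5*(s + 3)/((s + 3)^2 + 9)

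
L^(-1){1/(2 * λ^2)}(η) η/2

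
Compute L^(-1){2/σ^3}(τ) τ^2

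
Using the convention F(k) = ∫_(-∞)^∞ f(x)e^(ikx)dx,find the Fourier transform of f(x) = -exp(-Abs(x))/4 -1/(2 * k^2 + 2)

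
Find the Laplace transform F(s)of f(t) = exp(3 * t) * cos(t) (s - 3)/((s - 3)^2+1)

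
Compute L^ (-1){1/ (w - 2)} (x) exp (2*x)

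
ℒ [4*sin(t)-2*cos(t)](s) 4/(s^2 + 1)-2*s/(s^2 + 1)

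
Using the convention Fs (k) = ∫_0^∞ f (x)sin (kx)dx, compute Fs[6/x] 3 * pi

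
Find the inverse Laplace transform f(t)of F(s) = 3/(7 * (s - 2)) 3 * exp(2 * t)/7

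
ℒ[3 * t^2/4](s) 3/(2 * s^3)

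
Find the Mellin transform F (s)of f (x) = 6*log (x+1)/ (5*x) -6*pi*csc (pi*s)/ (5*s - 5)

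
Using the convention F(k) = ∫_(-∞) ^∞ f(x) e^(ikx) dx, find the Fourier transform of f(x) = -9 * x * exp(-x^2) -9 * I * sqrt(pi) * k * exp(-k^2/4) /2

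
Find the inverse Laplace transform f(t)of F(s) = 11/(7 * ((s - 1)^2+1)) 11 * exp(t) * sin(t)/7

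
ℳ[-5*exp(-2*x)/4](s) -5*gamma(s)/(4*2^s)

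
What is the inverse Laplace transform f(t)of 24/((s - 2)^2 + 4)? 12*exp(2*t)*sin(2*t)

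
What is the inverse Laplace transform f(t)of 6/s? 6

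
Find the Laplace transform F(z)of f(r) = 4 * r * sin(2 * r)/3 16 * z/(3 * (z^2+4)^2)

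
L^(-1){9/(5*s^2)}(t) 9*t/5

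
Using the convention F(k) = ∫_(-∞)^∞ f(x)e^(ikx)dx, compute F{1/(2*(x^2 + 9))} pi*exp(-3*Abs(k))/6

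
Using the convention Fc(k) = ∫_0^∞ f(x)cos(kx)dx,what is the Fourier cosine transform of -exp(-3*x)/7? -3/(7*k^2 + 63)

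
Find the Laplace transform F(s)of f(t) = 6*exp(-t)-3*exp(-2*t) 6/(s+1)-3/(s+2)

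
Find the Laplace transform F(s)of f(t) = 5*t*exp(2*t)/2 5/(2*(s - 2)^2)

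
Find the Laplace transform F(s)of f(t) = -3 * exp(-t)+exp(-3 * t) 1/(s+3) - 3/(s+1)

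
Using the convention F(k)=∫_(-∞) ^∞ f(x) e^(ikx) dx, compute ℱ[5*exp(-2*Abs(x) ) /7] 20/(7*(k^2 + 4) ) 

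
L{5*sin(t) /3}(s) 5/(3*(s^2 + 1) ) 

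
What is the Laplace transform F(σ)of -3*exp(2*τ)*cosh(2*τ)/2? 3*(2 - σ)/(2*σ*(σ - 4))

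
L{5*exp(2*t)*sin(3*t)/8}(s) 15/(8*((s - 2)^2 + 9))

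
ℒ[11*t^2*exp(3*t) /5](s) 22/(5*(s - 3) ^3) 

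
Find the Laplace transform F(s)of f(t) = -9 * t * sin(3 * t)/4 -27 * s/(2 * (s^2 + 9)^2)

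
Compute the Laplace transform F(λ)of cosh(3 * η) λ/(λ^2 - 9)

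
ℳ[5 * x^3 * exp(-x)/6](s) 5 * gamma(s+3)/6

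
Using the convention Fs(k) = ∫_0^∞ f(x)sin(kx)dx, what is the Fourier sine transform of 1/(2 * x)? pi/4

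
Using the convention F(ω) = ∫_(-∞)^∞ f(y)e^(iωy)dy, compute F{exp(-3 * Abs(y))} 6/(ω^2 + 9)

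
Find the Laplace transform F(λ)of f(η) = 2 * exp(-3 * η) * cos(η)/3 2 * (λ + 3)/(3 * ((λ + 3)^2 + 1))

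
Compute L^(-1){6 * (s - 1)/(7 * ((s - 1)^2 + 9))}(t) 6 * exp(t) * cos(3 * t)/7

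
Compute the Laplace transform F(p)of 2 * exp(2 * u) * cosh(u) 2 * (p - 2)/((p - 2)^2 - 1)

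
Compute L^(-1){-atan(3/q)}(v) -sin(3 * v)/v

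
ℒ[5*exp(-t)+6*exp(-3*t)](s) 6/(s+3)+5/(s+1)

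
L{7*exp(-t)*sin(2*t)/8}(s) 7/(4*((s+1)^2+4))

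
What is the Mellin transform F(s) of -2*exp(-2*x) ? -2^(1 - s)*gamma(s) 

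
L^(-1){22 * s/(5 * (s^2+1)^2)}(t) 11 * t * sin(t)/5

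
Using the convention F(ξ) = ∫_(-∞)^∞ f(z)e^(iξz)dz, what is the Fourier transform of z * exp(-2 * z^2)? sqrt(2) * I * sqrt(pi) * ξ * exp(-ξ^2/8)/8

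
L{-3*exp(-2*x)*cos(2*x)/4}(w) 3*(-w - 2)/(4*((w + 2)^2 + 4))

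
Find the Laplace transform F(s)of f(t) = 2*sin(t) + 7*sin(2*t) 14/(s^2 + 4) + 2/(s^2 + 1)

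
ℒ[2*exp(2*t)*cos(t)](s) 2*(s - 2)/((s - 2)^2 + 1)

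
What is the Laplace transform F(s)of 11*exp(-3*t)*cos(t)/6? 11*(s + 3)/(6*((s + 3)^2 + 1))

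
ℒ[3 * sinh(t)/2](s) 3/(2 * (s^2 - 1))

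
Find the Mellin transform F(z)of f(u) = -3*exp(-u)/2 -3*gamma(z)/2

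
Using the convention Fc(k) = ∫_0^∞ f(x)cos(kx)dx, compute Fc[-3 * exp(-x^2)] -3 * sqrt(pi) * exp(-k^2/4)/2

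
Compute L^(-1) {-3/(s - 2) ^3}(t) -3*t^2*exp(2*t) /2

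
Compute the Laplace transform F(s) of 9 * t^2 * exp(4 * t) 18/(s - 4) ^3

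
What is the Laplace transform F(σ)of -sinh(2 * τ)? -2/(σ^2 - 4)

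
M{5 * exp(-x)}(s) 5 * gamma(s)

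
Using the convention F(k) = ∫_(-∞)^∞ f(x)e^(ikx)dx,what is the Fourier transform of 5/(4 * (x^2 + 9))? 5 * pi * exp(-3 * Abs(k))/12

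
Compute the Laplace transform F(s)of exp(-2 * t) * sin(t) 1/((s + 2)^2 + 1)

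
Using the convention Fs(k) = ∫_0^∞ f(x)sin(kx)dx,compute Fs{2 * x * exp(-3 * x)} 12 * k/(k^2 + 9)^2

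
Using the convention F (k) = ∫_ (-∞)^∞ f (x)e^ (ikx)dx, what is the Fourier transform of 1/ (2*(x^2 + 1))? pi*exp (-Abs (k))/2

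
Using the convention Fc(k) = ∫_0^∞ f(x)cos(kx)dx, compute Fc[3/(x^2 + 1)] 3*pi*exp(-k)/2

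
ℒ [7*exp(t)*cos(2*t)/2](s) 7*(s - 1)/(2*((s - 1)^2 + 4))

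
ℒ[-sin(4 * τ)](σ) -4/(σ^2 + 16)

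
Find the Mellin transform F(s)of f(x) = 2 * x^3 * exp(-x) 2 * gamma(s + 3)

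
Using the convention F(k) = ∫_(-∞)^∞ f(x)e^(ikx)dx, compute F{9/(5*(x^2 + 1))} 9*pi*exp(-Abs(k))/5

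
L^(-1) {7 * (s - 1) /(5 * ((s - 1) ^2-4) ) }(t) 7 * exp(t) * cosh(2 * t) /5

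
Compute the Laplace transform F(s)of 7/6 7/(6 * s)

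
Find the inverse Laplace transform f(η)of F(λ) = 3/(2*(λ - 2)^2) 3*η*exp(2*η)/2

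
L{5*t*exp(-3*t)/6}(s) 5/(6*(s + 3)^2)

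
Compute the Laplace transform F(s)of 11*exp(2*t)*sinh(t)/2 11/(2*((s - 2)^2-1))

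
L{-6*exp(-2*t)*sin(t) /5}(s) -6/(5*(s + 2) ^2 + 5) 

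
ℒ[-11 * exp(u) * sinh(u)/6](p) -11/(6 * p * (p - 2))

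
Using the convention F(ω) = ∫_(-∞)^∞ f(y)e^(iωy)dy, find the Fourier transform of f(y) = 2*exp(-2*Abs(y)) 8/(ω^2 + 4)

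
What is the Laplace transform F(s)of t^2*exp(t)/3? 2/(3*(s - 1)^3)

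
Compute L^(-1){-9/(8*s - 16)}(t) -9*exp(2*t)/8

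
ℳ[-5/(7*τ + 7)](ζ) -5*pi*csc(pi*ζ)/7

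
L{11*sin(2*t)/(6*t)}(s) 11*atan(2/s)/6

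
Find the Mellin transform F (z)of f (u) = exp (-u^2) gamma (z/2)/2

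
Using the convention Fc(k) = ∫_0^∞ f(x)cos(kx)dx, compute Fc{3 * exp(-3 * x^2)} sqrt(3) * sqrt(pi) * exp(-k^2/12)/2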